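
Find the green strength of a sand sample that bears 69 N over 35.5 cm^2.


Formula: Compressive Strength = Force / Area
Strength = 69 N / 35.5 cm^2 = 1.9437 N/cm^2

Final answer: 1.9437 N/cm^2


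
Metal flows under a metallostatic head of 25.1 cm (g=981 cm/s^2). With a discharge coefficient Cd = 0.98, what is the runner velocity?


Formula: v = Cd * sqrt(2 * g * h)  (Torricelli with discharge coefficient)
2*g*h = 2 * 981 * 25.1 = 49246.2 cm^2/s^2
sqrt(49246.2) = 221.91485 cm/s
v = 0.98 * 221.91485 = 217.4766 cm/s

Final answer: 217.4766 cm/s


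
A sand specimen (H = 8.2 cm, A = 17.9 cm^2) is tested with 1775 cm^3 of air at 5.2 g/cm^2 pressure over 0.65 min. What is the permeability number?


Formula: Permeability Number P = (V * H) / (p * A * t)
Numerator: V * H = 1775 * 8.2 = 14555.0
Denominator: p * A * t = 5.2 * 17.9 * 0.65 = 60.502
P = 14555.0 / 60.502 = 240.5706


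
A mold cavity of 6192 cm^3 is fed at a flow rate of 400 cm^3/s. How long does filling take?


Formula: t_fill = V_mold / Q_flow
t = 6192 cm^3 / 400 cm^3/s = 15.4800 s

15.4800 s


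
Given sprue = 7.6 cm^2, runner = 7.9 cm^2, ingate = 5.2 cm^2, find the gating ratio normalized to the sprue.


Sprue:Runner:Ingate = 1 : 7.9/7.6 : 5.2/7.6 = 1:1.04:0.68

Answer: 1:1.04:0.68


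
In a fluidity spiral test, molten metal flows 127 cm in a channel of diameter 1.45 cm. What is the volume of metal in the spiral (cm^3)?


Formula: V = pi * (d/2)^2 * L  (cylinder volume)
Radius = 1.45/2 = 0.725 cm
V = pi * 0.725^2 * 127 = 209.7151 cm^3

209.7151 cm^3


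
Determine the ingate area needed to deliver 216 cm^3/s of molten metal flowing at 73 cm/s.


Formula: A_ingate = Q / v  (continuity equation)
A = 216 cm^3/s / 73 cm/s = 2.9589 cm^2

2.9589 cm^2


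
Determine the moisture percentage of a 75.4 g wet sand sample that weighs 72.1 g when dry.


Formula: MC = (W_wet - W_dry) / W_wet * 100
Water mass = 75.4 - 72.1 = 3.3 g
MC = 3.3 / 75.4 * 100 = 4.3767%

Answer: 4.3767%


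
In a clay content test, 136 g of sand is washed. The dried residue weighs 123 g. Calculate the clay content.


Formula: Clay% = (W_total - W_washed) / W_total * 100
Clay mass = 136 - 123 = 13 g
Clay% = 13 / 136 * 100 = 9.5588%

Final answer: 9.5588%


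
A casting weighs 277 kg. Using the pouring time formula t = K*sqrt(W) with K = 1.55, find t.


Formula: t = K * sqrt(W)
sqrt(W) = sqrt(277) = 16.64332
t = 1.55 * 16.64332 = 25.7971 s

25.7971 s


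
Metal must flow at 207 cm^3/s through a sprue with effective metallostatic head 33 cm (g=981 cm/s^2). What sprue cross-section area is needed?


Formula: v = sqrt(2*g*h), A = Q/v
Velocity: v = sqrt(2 * 981 * 33) = sqrt(64746) = 254.4524 cm/s
Sprue area: A = Q / v = 207 / 254.4524 = 0.8135 cm^2

0.8135 cm^2


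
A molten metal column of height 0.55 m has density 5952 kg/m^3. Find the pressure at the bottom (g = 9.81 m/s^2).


Formula: P = rho * g * h
rho * g = 5952 * 9.81 = 58389.12 N/m^3
P = 58389.12 * 0.55 = 32114.0160 Pa

Final answer: 32114.0160 Pa


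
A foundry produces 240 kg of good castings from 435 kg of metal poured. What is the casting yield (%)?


Formula: Casting Yield = (W_good / W_total) * 100
Yield = (240 kg / 435 kg) * 100 = 55.1724%

Answer: 55.1724%


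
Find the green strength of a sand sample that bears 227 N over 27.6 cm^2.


Formula: Compressive Strength = Force / Area
Strength = 227 N / 27.6 cm^2 = 8.2246 N/cm^2

Answer: 8.2246 N/cm^2


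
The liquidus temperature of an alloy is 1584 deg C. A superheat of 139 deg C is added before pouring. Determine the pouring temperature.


Formula: T_pour = T_melt + Superheat
T_pour = 1584 + 139 = 1723 deg C


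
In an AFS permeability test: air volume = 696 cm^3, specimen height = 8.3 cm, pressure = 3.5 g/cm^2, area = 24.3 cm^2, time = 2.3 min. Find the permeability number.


Formula: Permeability Number P = (V * H) / (p * A * t)
Numerator: V * H = 696 * 8.3 = 5776.8
Denominator: p * A * t = 3.5 * 24.3 * 2.3 = 195.615
P = 5776.8 / 195.615 = 29.5315

Answer: 29.5315


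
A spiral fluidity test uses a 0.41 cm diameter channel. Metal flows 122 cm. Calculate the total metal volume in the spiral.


Formula: V = pi * (d/2)^2 * L  (cylinder volume)
Radius = 0.41/2 = 0.205 cm
V = pi * 0.205^2 * 122 = 16.1071 cm^3


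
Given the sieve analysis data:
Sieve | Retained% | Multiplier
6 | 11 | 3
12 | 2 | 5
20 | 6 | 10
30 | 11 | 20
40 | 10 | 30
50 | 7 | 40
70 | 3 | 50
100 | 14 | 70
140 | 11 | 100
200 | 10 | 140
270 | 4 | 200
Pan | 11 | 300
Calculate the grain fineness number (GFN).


Formula: GFN = sum(pct * multiplier) / sum(pct)
sum(pct * multiplier) = 8633
sum(pct) = 100
GFN = 8633 / 100 = 86.33

86.33


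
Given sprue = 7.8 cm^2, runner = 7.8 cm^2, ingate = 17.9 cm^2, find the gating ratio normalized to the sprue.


Sprue:Runner:Ingate = 1 : 7.8/7.8 : 17.9/7.8 = 1:1.00:2.29


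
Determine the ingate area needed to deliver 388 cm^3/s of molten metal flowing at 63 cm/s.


Formula: A_ingate = Q / v  (continuity equation)
A = 388 cm^3/s / 63 cm/s = 6.1587 cm^2


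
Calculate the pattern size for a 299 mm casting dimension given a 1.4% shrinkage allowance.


Formula: L_pattern = L_casting * (1 + shrinkage_rate/100)
Shrinkage factor = 1 + 1.4/100 = 1.014
L_pattern = 299 mm * 1.014 = 303.1860 mm

303.1860 mm


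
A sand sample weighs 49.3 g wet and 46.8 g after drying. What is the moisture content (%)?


Formula: MC = (W_wet - W_dry) / W_wet * 100
Water mass = 49.3 - 46.8 = 2.5 g
MC = 2.5 / 49.3 * 100 = 5.0710%

Final answer: 5.0710%


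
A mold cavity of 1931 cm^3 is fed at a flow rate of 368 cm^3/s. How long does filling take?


Formula: t_fill = V_mold / Q_flow
t = 1931 cm^3 / 368 cm^3/s = 5.2473 s

Final answer: 5.2473 s


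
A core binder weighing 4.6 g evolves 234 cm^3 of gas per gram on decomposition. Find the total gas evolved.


Formula: V_gas = W_binder * gas_evolution_rate
V = 4.6 g * 234 cm^3/g = 1076.4000 cm^3


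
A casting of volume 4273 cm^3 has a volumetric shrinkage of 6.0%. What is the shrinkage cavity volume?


Formula: V_shrink = V_casting * shrinkage_pct / 100
V_shrink = 4273 cm^3 * 6.0 / 100 = 256.3800 cm^3

Final answer: 256.3800 cm^3


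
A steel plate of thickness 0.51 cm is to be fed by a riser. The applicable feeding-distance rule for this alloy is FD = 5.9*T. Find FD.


Formula: FD = 5.9 * T  (riser feeding-distance rule)
FD = 5.9 * 0.51 cm = 3.0090 cm


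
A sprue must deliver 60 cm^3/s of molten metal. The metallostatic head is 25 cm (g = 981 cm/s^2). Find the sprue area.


Formula: v = sqrt(2*g*h), A = Q/v
Velocity: v = sqrt(2 * 981 * 25) = sqrt(49050) = 221.4723 cm/s
Sprue area: A = Q / v = 60 / 221.4723 = 0.2709 cm^2


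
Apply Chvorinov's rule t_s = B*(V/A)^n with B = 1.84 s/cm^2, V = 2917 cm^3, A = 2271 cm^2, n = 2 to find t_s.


Formula: t_s = B * (V/A)^n  (Chvorinov's rule, n=2)
Modulus M = V/A = 2917/2271 = 1.284456 cm
M^2 = 1.284456^2 = 1.649827 cm^2
t_s = 1.84 * 1.649827 = 3.0357 s

Answer: 3.0357 s


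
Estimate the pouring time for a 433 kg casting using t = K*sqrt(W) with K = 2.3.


Formula: t = K * sqrt(W)
sqrt(W) = sqrt(433) = 20.80865
t = 2.3 * 20.80865 = 47.8599 s

Final answer: 47.8599 s


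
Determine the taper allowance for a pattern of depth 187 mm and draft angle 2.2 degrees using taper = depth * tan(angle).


Formula: taper = depth * tan(draft_angle)
tan(2.2 deg) = 0.0384161
taper = 187 mm * 0.0384161 = 7.1838 mm

7.1838 mm


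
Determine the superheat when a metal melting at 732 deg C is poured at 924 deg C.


Formula: Superheat = T_pour - T_melt
Superheat = 924 - 732 = 192 deg C

Answer: 192 deg C


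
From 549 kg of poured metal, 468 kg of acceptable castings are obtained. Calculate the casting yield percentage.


Formula: Casting Yield = (W_good / W_total) * 100
Yield = (468 kg / 549 kg) * 100 = 85.2459%

85.2459%


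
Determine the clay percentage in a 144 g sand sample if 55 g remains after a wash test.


Formula: Clay% = (W_total - W_washed) / W_total * 100
Clay mass = 144 - 55 = 89 g
Clay% = 89 / 144 * 100 = 61.8056%


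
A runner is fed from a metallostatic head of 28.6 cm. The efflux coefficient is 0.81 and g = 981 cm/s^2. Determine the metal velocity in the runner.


Formula: v = Cd * sqrt(2 * g * h)  (Torricelli with discharge coefficient)
2*g*h = 2 * 981 * 28.6 = 56113.2 cm^2/s^2
sqrt(56113.2) = 236.88225 cm/s
v = 0.81 * 236.88225 = 191.8746 cm/s

Final answer: 191.8746 cm/s


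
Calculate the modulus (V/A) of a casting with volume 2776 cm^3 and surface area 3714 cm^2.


Formula: Casting Modulus M = V / A
M = 2776 cm^3 / 3714 cm^2 = 0.7474 cm

Answer: 0.7474 cm


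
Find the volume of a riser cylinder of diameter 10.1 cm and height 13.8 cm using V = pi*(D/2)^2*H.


Formula: V = pi * (D/2)^2 * H  (cylinder volume)
Radius = D/2 = 10.1/2 = 5.05 cm
V = pi * 5.05^2 * 13.8 = 1105.6348 cm^3

Final answer: 1105.6348 cm^3


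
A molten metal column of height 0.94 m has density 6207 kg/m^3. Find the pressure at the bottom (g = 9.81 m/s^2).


Formula: P = rho * g * h
rho * g = 6207 * 9.81 = 60890.67 N/m^3
P = 60890.67 * 0.94 = 57237.2298 Pa


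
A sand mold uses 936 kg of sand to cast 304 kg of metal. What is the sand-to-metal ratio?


Formula: Sand-to-Metal Ratio = W_sand / W_metal
Ratio = 936 kg / 304 kg = 3.0789

Answer: 3.0789


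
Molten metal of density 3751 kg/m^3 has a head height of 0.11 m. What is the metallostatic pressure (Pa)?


Formula: P = rho * g * h
rho * g = 3751 * 9.81 = 36797.31 N/m^3
P = 36797.31 * 0.11 = 4047.7041 Pa

Answer: 4047.7041 Pa


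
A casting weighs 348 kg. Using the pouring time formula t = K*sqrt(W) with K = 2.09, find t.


Formula: t = K * sqrt(W)
sqrt(W) = sqrt(348) = 18.65476
t = 2.09 * 18.65476 = 38.9884 s

38.9884 s


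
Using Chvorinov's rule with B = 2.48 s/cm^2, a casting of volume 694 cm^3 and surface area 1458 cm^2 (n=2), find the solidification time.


Formula: t_s = B * (V/A)^n  (Chvorinov's rule, n=2)
Modulus M = V/A = 694/1458 = 0.475995 cm
M^2 = 0.475995^2 = 0.226571 cm^2
t_s = 2.48 * 0.226571 = 0.5619 s

0.5619 s


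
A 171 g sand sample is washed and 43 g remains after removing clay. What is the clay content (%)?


Formula: Clay% = (W_total - W_washed) / W_total * 100
Clay mass = 171 - 43 = 128 g
Clay% = 128 / 171 * 100 = 74.8538%

74.8538%


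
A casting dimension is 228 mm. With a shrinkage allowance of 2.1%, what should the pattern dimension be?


Formula: L_pattern = L_casting * (1 + shrinkage_rate/100)
Shrinkage factor = 1 + 2.1/100 = 1.021
L_pattern = 228 mm * 1.021 = 232.7880 mm

Final answer: 232.7880 mm


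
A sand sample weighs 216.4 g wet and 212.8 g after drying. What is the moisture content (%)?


Formula: MC = (W_wet - W_dry) / W_wet * 100
Water mass = 216.4 - 212.8 = 3.6 g
MC = 3.6 / 216.4 * 100 = 1.6636%

Answer: 1.6636%


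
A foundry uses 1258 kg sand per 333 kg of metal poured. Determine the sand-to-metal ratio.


Formula: Sand-to-Metal Ratio = W_sand / W_metal
Ratio = 1258 kg / 333 kg = 3.7778


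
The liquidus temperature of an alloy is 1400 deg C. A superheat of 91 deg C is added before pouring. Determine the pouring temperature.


Formula: T_pour = T_melt + Superheat
T_pour = 1400 + 91 = 1491 deg C

Answer: 1491 deg C


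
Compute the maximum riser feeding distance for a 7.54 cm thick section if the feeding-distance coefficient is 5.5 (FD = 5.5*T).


Formula: FD = 5.5 * T  (riser feeding-distance rule)
FD = 5.5 * 7.54 cm = 41.4700 cm

Answer: 41.4700 cm


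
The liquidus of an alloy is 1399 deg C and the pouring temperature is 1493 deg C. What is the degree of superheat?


Formula: Superheat = T_pour - T_melt
Superheat = 1493 - 1399 = 94 deg C

Final answer: 94 deg C


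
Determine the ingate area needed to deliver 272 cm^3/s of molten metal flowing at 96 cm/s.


Formula: A_ingate = Q / v  (continuity equation)
A = 272 cm^3/s / 96 cm/s = 2.8333 cm^2

2.8333 cm^2


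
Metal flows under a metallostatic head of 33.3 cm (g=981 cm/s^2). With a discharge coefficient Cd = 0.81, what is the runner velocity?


Formula: v = Cd * sqrt(2 * g * h)  (Torricelli with discharge coefficient)
2*g*h = 2 * 981 * 33.3 = 65334.6 cm^2/s^2
sqrt(65334.6) = 255.60634 cm/s
v = 0.81 * 255.60634 = 207.0411 cm/s

207.0411 cm/s


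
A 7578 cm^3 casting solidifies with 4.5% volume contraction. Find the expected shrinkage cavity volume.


Formula: V_shrink = V_casting * shrinkage_pct / 100
V_shrink = 7578 cm^3 * 4.5 / 100 = 341.0100 cm^3


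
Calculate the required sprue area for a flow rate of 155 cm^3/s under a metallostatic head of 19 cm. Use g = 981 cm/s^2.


Formula: v = sqrt(2*g*h), A = Q/v
Velocity: v = sqrt(2 * 981 * 19) = sqrt(37278) = 193.0751 cm/s
Sprue area: A = Q / v = 155 / 193.0751 = 0.8028 cm^2


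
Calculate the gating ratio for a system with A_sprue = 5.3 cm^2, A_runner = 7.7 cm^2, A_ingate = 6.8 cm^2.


Sprue:Runner:Ingate = 1 : 7.7/5.3 : 6.8/5.3 = 1:1.45:1.28

1:1.45:1.28


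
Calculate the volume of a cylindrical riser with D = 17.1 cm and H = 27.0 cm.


Formula: V = pi * (D/2)^2 * H  (cylinder volume)
Radius = D/2 = 17.1/2 = 8.55 cm
V = pi * 8.55^2 * 27.0 = 6200.7735 cm^3


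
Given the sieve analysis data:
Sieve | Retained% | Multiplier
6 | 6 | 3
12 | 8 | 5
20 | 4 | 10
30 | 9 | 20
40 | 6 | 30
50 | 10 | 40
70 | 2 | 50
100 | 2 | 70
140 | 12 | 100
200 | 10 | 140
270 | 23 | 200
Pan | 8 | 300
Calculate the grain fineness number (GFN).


Formula: GFN = sum(pct * multiplier) / sum(pct)
sum(pct * multiplier) = 10698
sum(pct) = 100
GFN = 10698 / 100 = 106.98


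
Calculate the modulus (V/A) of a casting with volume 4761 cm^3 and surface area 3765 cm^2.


Formula: Casting Modulus M = V / A
M = 4761 cm^3 / 3765 cm^2 = 1.2645 cm

1.2645 cm


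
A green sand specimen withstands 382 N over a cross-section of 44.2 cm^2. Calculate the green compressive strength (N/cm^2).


Formula: Compressive Strength = Force / Area
Strength = 382 N / 44.2 cm^2 = 8.6425 N/cm^2


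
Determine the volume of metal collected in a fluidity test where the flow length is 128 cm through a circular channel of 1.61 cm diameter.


Formula: V = pi * (d/2)^2 * L  (cylinder volume)
Radius = 1.61/2 = 0.805 cm
V = pi * 0.805^2 * 128 = 260.5863 cm^3

Final answer: 260.5863 cm^3


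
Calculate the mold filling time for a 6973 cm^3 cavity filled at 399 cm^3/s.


Formula: t_fill = V_mold / Q_flow
t = 6973 cm^3 / 399 cm^3/s = 17.4762 s


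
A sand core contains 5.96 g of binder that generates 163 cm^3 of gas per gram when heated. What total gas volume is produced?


Formula: V_gas = W_binder * gas_evolution_rate
V = 5.96 g * 163 cm^3/g = 971.4800 cm^3

Final answer: 971.4800 cm^3


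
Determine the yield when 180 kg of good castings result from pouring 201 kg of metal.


Formula: Casting Yield = (W_good / W_total) * 100
Yield = (180 kg / 201 kg) * 100 = 89.5522%

Final answer: 89.5522%


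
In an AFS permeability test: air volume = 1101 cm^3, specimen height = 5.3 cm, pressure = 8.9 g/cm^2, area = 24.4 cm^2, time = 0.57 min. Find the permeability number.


Formula: Permeability Number P = (V * H) / (p * A * t)
Numerator: V * H = 1101 * 5.3 = 5835.3
Denominator: p * A * t = 8.9 * 24.4 * 0.57 = 123.7812
P = 5835.3 / 123.7812 = 47.1421

47.1421


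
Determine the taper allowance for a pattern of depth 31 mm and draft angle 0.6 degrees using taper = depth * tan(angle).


Formula: taper = depth * tan(draft_angle)
tan(0.6 deg) = 0.0104724
taper = 31 mm * 0.0104724 = 0.3246 mm

Final answer: 0.3246 mm


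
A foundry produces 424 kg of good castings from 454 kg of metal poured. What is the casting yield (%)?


Formula: Casting Yield = (W_good / W_total) * 100
Yield = (424 kg / 454 kg) * 100 = 93.3921%

Answer: 93.3921%


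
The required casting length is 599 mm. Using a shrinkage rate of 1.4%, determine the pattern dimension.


Formula: L_pattern = L_casting * (1 + shrinkage_rate/100)
Shrinkage factor = 1 + 1.4/100 = 1.014
L_pattern = 599 mm * 1.014 = 607.3860 mm

Answer: 607.3860 mm


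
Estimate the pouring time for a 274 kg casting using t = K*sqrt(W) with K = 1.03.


Formula: t = K * sqrt(W)
sqrt(W) = sqrt(274) = 16.55295
t = 1.03 * 16.55295 = 17.0495 s

17.0495 s


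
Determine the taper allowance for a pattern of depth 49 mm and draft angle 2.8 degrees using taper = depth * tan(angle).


Formula: taper = depth * tan(draft_angle)
tan(2.8 deg) = 0.0489082
taper = 49 mm * 0.0489082 = 2.3965 mm


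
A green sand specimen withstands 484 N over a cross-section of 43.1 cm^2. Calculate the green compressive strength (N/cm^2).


Formula: Compressive Strength = Force / Area
Strength = 484 N / 43.1 cm^2 = 11.2297 N/cm^2


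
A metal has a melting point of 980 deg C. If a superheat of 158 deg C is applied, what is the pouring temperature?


Formula: T_pour = T_melt + Superheat
T_pour = 980 + 158 = 1138 deg C


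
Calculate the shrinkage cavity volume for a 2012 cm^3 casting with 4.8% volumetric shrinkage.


Formula: V_shrink = V_casting * shrinkage_pct / 100
V_shrink = 2012 cm^3 * 4.8 / 100 = 96.5760 cm^3

96.5760 cm^3


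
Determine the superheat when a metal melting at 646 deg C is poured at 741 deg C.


Formula: Superheat = T_pour - T_melt
Superheat = 741 - 646 = 95 deg C


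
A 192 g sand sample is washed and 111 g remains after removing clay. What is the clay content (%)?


Formula: Clay% = (W_total - W_washed) / W_total * 100
Clay mass = 192 - 111 = 81 g
Clay% = 81 / 192 * 100 = 42.1875%


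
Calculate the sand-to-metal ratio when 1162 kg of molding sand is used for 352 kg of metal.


Formula: Sand-to-Metal Ratio = W_sand / W_metal
Ratio = 1162 kg / 352 kg = 3.3011

Answer: 3.3011


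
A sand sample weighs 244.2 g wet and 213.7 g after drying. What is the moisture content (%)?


Formula: MC = (W_wet - W_dry) / W_wet * 100
Water mass = 244.2 - 213.7 = 30.5 g
MC = 30.5 / 244.2 * 100 = 12.4898%

Final answer: 12.4898%


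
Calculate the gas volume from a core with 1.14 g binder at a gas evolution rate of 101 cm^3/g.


Formula: V_gas = W_binder * gas_evolution_rate
V = 1.14 g * 101 cm^3/g = 115.1400 cm^3

115.1400 cm^3


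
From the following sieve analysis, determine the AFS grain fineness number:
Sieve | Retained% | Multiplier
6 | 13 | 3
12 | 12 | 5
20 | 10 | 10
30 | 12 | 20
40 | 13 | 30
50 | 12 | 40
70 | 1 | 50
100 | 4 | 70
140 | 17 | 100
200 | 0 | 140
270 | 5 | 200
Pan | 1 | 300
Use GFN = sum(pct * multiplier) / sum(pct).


Formula: GFN = sum(pct * multiplier) / sum(pct)
sum(pct * multiplier) = 4639
sum(pct) = 100
GFN = 4639 / 100 = 46.39

Answer: 46.39


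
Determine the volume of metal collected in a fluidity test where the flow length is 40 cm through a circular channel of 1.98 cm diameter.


Formula: V = pi * (d/2)^2 * L  (cylinder volume)
Radius = 1.98/2 = 0.99 cm
V = pi * 0.99^2 * 40 = 123.1630 cm^3


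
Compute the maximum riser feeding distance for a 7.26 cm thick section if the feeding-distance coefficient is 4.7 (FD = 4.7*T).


Formula: FD = 4.7 * T  (riser feeding-distance rule)
FD = 4.7 * 7.26 cm = 34.1220 cm


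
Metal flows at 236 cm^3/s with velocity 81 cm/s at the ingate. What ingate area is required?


Formula: A_ingate = Q / v  (continuity equation)
A = 236 cm^3/s / 81 cm/s = 2.9136 cm^2

Answer: 2.9136 cm^2


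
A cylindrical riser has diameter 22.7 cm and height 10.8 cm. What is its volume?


Formula: V = pi * (D/2)^2 * H  (cylinder volume)
Radius = D/2 = 22.7/2 = 11.35 cm
V = pi * 11.35^2 * 10.8 = 4370.8445 cm^3

4370.8445 cm^3


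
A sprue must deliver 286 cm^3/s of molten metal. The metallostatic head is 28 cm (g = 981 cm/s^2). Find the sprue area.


Formula: v = sqrt(2*g*h), A = Q/v
Velocity: v = sqrt(2 * 981 * 28) = sqrt(54936) = 234.3843 cm/s
Sprue area: A = Q / v = 286 / 234.3843 = 1.2202 cm^2

Answer: 1.2202 cm^2


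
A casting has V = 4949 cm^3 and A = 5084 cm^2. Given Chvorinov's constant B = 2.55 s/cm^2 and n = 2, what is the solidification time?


Formula: t_s = B * (V/A)^n  (Chvorinov's rule, n=2)
Modulus M = V/A = 4949/5084 = 0.973446 cm
M^2 = 0.973446^2 = 0.947597 cm^2
t_s = 2.55 * 0.947597 = 2.4164 s

2.4164 s


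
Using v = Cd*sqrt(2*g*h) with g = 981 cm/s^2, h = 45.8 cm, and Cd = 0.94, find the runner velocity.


Formula: v = Cd * sqrt(2 * g * h)  (Torricelli with discharge coefficient)
2*g*h = 2 * 981 * 45.8 = 89859.6 cm^2/s^2
sqrt(89859.6) = 299.76591 cm/s
v = 0.94 * 299.76591 = 281.7800 cm/s


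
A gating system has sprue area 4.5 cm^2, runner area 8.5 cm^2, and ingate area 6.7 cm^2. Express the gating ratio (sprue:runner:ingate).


Sprue:Runner:Ingate = 1 : 8.5/4.5 : 6.7/4.5 = 1:1.89:1.49

Answer: 1:1.89:1.49


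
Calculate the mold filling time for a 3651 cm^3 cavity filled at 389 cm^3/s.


Formula: t_fill = V_mold / Q_flow
t = 3651 cm^3 / 389 cm^3/s = 9.3856 s

Answer: 9.3856 s


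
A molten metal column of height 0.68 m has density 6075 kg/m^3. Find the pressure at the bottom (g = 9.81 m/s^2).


Formula: P = rho * g * h
rho * g = 6075 * 9.81 = 59595.75 N/m^3
P = 59595.75 * 0.68 = 40525.1100 Pa

40525.1100 Pa


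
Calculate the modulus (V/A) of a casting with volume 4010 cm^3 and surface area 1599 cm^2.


Formula: Casting Modulus M = V / A
M = 4010 cm^3 / 1599 cm^2 = 2.5078 cm

Final answer: 2.5078 cm


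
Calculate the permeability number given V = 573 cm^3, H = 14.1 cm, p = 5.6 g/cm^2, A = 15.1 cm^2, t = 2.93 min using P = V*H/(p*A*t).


Formula: Permeability Number P = (V * H) / (p * A * t)
Numerator: V * H = 573 * 14.1 = 8079.3
Denominator: p * A * t = 5.6 * 15.1 * 2.93 = 247.7608
P = 8079.3 / 247.7608 = 32.6093

32.6093


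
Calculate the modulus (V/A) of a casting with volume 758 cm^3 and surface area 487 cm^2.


Formula: Casting Modulus M = V / A
M = 758 cm^3 / 487 cm^2 = 1.5565 cm


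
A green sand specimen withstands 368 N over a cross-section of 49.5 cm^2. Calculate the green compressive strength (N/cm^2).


Formula: Compressive Strength = Force / Area
Strength = 368 N / 49.5 cm^2 = 7.4343 N/cm^2

7.4343 N/cm^2


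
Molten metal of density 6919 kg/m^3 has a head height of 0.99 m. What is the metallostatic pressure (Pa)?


Formula: P = rho * g * h
rho * g = 6919 * 9.81 = 67875.39 N/m^3
P = 67875.39 * 0.99 = 67196.6361 Pa


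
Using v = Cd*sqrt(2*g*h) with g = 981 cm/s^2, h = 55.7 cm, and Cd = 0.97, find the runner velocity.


Formula: v = Cd * sqrt(2 * g * h)  (Torricelli with discharge coefficient)
2*g*h = 2 * 981 * 55.7 = 109283.4 cm^2/s^2
sqrt(109283.4) = 330.58040 cm/s
v = 0.97 * 330.58040 = 320.6630 cm/s

Answer: 320.6630 cm/s


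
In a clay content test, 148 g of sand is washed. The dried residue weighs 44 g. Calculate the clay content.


Formula: Clay% = (W_total - W_washed) / W_total * 100
Clay mass = 148 - 44 = 104 g
Clay% = 104 / 148 * 100 = 70.2703%

Final answer: 70.2703%


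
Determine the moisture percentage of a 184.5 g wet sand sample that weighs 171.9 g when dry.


Formula: MC = (W_wet - W_dry) / W_wet * 100
Water mass = 184.5 - 171.9 = 12.6 g
MC = 12.6 / 184.5 * 100 = 6.8293%

Answer: 6.8293%


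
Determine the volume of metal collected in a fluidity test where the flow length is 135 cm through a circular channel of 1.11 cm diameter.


Formula: V = pi * (d/2)^2 * L  (cylinder volume)
Radius = 1.11/2 = 0.555 cm
V = pi * 0.555^2 * 135 = 130.6380 cm^3

Final answer: 130.6380 cm^3


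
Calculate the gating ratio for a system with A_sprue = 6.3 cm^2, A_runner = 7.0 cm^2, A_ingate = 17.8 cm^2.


Sprue:Runner:Ingate = 1 : 7.0/6.3 : 17.8/6.3 = 1:1.11:2.83

Final answer: 1:1.11:2.83


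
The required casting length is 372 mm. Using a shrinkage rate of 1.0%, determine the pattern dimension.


Formula: L_pattern = L_casting * (1 + shrinkage_rate/100)
Shrinkage factor = 1 + 1.0/100 = 1.01
L_pattern = 372 mm * 1.01 = 375.7200 mm

Final answer: 375.7200 mm


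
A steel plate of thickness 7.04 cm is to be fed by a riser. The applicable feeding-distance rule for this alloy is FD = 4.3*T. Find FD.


Formula: FD = 4.3 * T  (riser feeding-distance rule)
FD = 4.3 * 7.04 cm = 30.2720 cm


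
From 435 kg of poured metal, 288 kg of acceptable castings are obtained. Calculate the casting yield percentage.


Formula: Casting Yield = (W_good / W_total) * 100
Yield = (288 kg / 435 kg) * 100 = 66.2069%

Final answer: 66.2069%


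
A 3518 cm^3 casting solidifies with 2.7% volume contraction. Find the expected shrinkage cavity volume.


Formula: V_shrink = V_casting * shrinkage_pct / 100
V_shrink = 3518 cm^3 * 2.7 / 100 = 94.9860 cm^3


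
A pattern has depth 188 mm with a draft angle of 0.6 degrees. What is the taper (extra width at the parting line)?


Formula: taper = depth * tan(draft_angle)
tan(0.6 deg) = 0.0104724
taper = 188 mm * 0.0104724 = 1.9688 mm

Answer: 1.9688 mm


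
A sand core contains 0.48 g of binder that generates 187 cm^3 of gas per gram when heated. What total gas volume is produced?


Formula: V_gas = W_binder * gas_evolution_rate
V = 0.48 g * 187 cm^3/g = 89.7600 cm^3

Answer: 89.7600 cm^3


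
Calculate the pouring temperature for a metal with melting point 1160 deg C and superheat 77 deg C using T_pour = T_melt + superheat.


Formula: T_pour = T_melt + Superheat
T_pour = 1160 + 77 = 1237 deg C


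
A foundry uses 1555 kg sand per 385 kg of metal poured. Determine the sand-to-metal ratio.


Formula: Sand-to-Metal Ratio = W_sand / W_metal
Ratio = 1555 kg / 385 kg = 4.0390


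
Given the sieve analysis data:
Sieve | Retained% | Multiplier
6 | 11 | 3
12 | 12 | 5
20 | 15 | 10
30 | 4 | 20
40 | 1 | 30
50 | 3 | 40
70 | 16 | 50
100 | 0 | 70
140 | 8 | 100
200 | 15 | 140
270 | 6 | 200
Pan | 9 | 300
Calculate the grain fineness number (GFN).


Formula: GFN = sum(pct * multiplier) / sum(pct)
sum(pct * multiplier) = 8073
sum(pct) = 100
GFN = 8073 / 100 = 80.73

80.73


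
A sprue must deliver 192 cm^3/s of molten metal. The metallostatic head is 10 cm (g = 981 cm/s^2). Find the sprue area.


Formula: v = sqrt(2*g*h), A = Q/v
Velocity: v = sqrt(2 * 981 * 10) = sqrt(19620) = 140.0714 cm/s
Sprue area: A = Q / v = 192 / 140.0714 = 1.3707 cm^2

Final answer: 1.3707 cm^2


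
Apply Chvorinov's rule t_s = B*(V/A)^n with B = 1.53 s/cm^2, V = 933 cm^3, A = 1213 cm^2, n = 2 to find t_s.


Formula: t_s = B * (V/A)^n  (Chvorinov's rule, n=2)
Modulus M = V/A = 933/1213 = 0.769167 cm
M^2 = 0.769167^2 = 0.591618 cm^2
t_s = 1.53 * 0.591618 = 0.9052 s


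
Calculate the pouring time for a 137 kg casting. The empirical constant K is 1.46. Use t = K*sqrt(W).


Formula: t = K * sqrt(W)
sqrt(W) = sqrt(137) = 11.70470
t = 1.46 * 11.70470 = 17.0889 s


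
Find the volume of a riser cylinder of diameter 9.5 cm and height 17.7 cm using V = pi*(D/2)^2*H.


Formula: V = pi * (D/2)^2 * H  (cylinder volume)
Radius = D/2 = 9.5/2 = 4.75 cm
V = pi * 4.75^2 * 17.7 = 1254.6147 cm^3


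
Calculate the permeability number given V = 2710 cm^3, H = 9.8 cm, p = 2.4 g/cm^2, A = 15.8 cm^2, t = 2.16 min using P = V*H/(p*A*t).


Formula: Permeability Number P = (V * H) / (p * A * t)
Numerator: V * H = 2710 * 9.8 = 26558.0
Denominator: p * A * t = 2.4 * 15.8 * 2.16 = 81.9072
P = 26558.0 / 81.9072 = 324.2450

Final answer: 324.2450


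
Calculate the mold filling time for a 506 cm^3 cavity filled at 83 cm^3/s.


Formula: t_fill = V_mold / Q_flow
t = 506 cm^3 / 83 cm^3/s = 6.0964 s

Answer: 6.0964 s


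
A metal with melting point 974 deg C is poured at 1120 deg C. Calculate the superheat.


Formula: Superheat = T_pour - T_melt
Superheat = 1120 - 974 = 146 deg C

146 deg C


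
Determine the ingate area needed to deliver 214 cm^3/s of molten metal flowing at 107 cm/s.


Formula: A_ingate = Q / v  (continuity equation)
A = 214 cm^3/s / 107 cm/s = 2.0000 cm^2

Answer: 2.0000 cm^2


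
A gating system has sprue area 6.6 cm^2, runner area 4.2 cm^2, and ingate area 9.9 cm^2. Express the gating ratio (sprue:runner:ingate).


Sprue:Runner:Ingate = 1 : 4.2/6.6 : 9.9/6.6 = 1:0.64:1.50

Final answer: 1:0.64:1.50


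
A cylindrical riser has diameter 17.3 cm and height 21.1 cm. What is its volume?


Formula: V = pi * (D/2)^2 * H  (cylinder volume)
Radius = D/2 = 17.3/2 = 8.65 cm
V = pi * 8.65^2 * 21.1 = 4959.8043 cm^3


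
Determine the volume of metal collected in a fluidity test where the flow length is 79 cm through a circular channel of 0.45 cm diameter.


Formula: V = pi * (d/2)^2 * L  (cylinder volume)
Radius = 0.45/2 = 0.225 cm
V = pi * 0.225^2 * 79 = 12.5644 cm^3


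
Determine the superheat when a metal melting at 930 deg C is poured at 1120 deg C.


Formula: Superheat = T_pour - T_melt
Superheat = 1120 - 930 = 190 deg C

Answer: 190 deg C


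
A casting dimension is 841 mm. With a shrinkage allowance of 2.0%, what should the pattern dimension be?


Formula: L_pattern = L_casting * (1 + shrinkage_rate/100)
Shrinkage factor = 1 + 2.0/100 = 1.02
L_pattern = 841 mm * 1.02 = 857.8200 mm

Final answer: 857.8200 mm


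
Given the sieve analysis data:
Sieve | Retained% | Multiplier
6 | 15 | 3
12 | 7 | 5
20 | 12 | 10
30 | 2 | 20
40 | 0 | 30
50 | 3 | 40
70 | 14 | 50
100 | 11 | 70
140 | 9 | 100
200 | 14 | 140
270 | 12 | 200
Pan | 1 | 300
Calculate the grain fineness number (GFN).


Formula: GFN = sum(pct * multiplier) / sum(pct)
sum(pct * multiplier) = 7390
sum(pct) = 100
GFN = 7390 / 100 = 73.90

73.90


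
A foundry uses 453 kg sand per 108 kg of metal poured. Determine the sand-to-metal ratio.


Formula: Sand-to-Metal Ratio = W_sand / W_metal
Ratio = 453 kg / 108 kg = 4.1944

Final answer: 4.1944


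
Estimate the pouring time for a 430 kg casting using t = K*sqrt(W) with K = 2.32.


Formula: t = K * sqrt(W)
sqrt(W) = sqrt(430) = 20.73644
t = 2.32 * 20.73644 = 48.1085 s

Answer: 48.1085 s


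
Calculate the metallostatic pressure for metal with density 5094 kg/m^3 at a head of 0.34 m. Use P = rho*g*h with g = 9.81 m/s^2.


Formula: P = rho * g * h
rho * g = 5094 * 9.81 = 49972.14 N/m^3
P = 49972.14 * 0.34 = 16990.5276 Pa

16990.5276 Pa


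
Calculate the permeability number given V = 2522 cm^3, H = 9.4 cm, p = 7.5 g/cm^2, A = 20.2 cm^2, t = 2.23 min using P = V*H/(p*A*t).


Formula: Permeability Number P = (V * H) / (p * A * t)
Numerator: V * H = 2522 * 9.4 = 23706.8
Denominator: p * A * t = 7.5 * 20.2 * 2.23 = 337.845
P = 23706.8 / 337.845 = 70.1706

Answer: 70.1706


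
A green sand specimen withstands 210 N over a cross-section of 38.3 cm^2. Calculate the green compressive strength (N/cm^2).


Formula: Compressive Strength = Force / Area
Strength = 210 N / 38.3 cm^2 = 5.4830 N/cm^2

Answer: 5.4830 N/cm^2


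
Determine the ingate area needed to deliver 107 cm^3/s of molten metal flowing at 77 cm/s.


Formula: A_ingate = Q / v  (continuity equation)
A = 107 cm^3/s / 77 cm/s = 1.3896 cm^2

Answer: 1.3896 cm^2


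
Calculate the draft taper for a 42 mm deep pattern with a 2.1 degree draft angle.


Formula: taper = depth * tan(draft_angle)
tan(2.1 deg) = 0.0366683
taper = 42 mm * 0.0366683 = 1.5401 mm

1.5401 mm


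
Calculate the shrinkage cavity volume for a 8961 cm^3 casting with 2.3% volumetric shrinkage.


Formula: V_shrink = V_casting * shrinkage_pct / 100
V_shrink = 8961 cm^3 * 2.3 / 100 = 206.1030 cm^3

Final answer: 206.1030 cm^3


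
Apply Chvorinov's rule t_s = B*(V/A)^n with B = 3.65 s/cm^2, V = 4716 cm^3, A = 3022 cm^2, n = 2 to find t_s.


Formula: t_s = B * (V/A)^n  (Chvorinov's rule, n=2)
Modulus M = V/A = 4716/3022 = 1.560556 cm
M^2 = 1.560556^2 = 2.435335 cm^2
t_s = 3.65 * 2.435335 = 8.8890 s

Final answer: 8.8890 s


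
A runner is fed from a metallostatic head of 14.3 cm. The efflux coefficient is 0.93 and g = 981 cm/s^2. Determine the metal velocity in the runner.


Formula: v = Cd * sqrt(2 * g * h)  (Torricelli with discharge coefficient)
2*g*h = 2 * 981 * 14.3 = 28056.6 cm^2/s^2
sqrt(28056.6) = 167.50104 cm/s
v = 0.93 * 167.50104 = 155.7760 cm/s

155.7760 cm/s


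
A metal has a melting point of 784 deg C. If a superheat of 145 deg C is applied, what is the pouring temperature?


Formula: T_pour = T_melt + Superheat
T_pour = 784 + 145 = 929 deg C

929 deg C


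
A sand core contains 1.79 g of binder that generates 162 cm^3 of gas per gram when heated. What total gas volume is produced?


Formula: V_gas = W_binder * gas_evolution_rate
V = 1.79 g * 162 cm^3/g = 289.9800 cm^3

289.9800 cm^3


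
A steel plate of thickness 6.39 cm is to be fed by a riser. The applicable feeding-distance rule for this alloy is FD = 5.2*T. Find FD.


Formula: FD = 5.2 * T  (riser feeding-distance rule)
FD = 5.2 * 6.39 cm = 33.2280 cm


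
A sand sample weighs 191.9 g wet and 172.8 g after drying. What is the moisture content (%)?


Formula: MC = (W_wet - W_dry) / W_wet * 100
Water mass = 191.9 - 172.8 = 19.1 g
MC = 19.1 / 191.9 * 100 = 9.9531%

Answer: 9.9531%


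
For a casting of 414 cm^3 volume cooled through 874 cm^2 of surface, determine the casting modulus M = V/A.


Formula: Casting Modulus M = V / A
M = 414 cm^3 / 874 cm^2 = 0.4737 cm


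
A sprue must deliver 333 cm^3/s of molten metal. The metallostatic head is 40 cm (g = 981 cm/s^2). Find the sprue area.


Formula: v = sqrt(2*g*h), A = Q/v
Velocity: v = sqrt(2 * 981 * 40) = sqrt(78480) = 280.1428 cm/s
Sprue area: A = Q / v = 333 / 280.1428 = 1.1887 cm^2

1.1887 cm^2


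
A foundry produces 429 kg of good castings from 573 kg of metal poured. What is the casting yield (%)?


Formula: Casting Yield = (W_good / W_total) * 100
Yield = (429 kg / 573 kg) * 100 = 74.8691%

Final answer: 74.8691%


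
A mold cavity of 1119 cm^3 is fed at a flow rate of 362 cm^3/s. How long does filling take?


Formula: t_fill = V_mold / Q_flow
t = 1119 cm^3 / 362 cm^3/s = 3.0912 s


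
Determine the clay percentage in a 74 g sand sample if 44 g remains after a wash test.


Formula: Clay% = (W_total - W_washed) / W_total * 100
Clay mass = 74 - 44 = 30 g
Clay% = 30 / 74 * 100 = 40.5405%

40.5405%


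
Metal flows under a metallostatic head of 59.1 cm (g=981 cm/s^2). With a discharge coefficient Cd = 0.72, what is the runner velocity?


Formula: v = Cd * sqrt(2 * g * h)  (Torricelli with discharge coefficient)
2*g*h = 2 * 981 * 59.1 = 115954.2 cm^2/s^2
sqrt(115954.2) = 340.52048 cm/s
v = 0.72 * 340.52048 = 245.1747 cm/s

Answer: 245.1747 cm/s


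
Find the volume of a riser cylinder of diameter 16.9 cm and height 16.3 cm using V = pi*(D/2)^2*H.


Formula: V = pi * (D/2)^2 * H  (cylinder volume)
Radius = D/2 = 16.9/2 = 8.45 cm
V = pi * 8.45^2 * 16.3 = 3656.3764 cm^3

Final answer: 3656.3764 cm^3


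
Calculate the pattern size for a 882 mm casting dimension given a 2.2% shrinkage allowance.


Formula: L_pattern = L_casting * (1 + shrinkage_rate/100)
Shrinkage factor = 1 + 2.2/100 = 1.022
L_pattern = 882 mm * 1.022 = 901.4040 mm

Final answer: 901.4040 mm


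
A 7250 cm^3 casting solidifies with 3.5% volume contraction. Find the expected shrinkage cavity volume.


Formula: V_shrink = V_casting * shrinkage_pct / 100
V_shrink = 7250 cm^3 * 3.5 / 100 = 253.7500 cm^3

Answer: 253.7500 cm^3


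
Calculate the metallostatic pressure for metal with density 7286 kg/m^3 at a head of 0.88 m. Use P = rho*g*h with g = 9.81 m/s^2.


Formula: P = rho * g * h
rho * g = 7286 * 9.81 = 71475.66 N/m^3
P = 71475.66 * 0.88 = 62898.5808 Pa


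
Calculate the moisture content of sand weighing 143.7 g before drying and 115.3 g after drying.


Formula: MC = (W_wet - W_dry) / W_wet * 100
Water mass = 143.7 - 115.3 = 28.4 g
MC = 28.4 / 143.7 * 100 = 19.7634%


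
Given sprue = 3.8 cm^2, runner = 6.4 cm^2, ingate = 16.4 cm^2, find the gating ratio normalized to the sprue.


Sprue:Runner:Ingate = 1 : 6.4/3.8 : 16.4/3.8 = 1:1.68:4.32


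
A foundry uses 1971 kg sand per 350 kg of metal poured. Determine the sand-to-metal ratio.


Formula: Sand-to-Metal Ratio = W_sand / W_metal
Ratio = 1971 kg / 350 kg = 5.6314


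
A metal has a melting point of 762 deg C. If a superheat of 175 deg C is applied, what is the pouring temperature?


Formula: T_pour = T_melt + Superheat
T_pour = 762 + 175 = 937 deg C

Final answer: 937 deg C


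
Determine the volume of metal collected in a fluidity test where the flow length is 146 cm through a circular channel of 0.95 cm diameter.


Formula: V = pi * (d/2)^2 * L  (cylinder volume)
Radius = 0.95/2 = 0.475 cm
V = pi * 0.475^2 * 146 = 103.4880 cm^3


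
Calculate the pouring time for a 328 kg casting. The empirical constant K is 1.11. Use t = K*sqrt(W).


Formula: t = K * sqrt(W)
sqrt(W) = sqrt(328) = 18.11077
t = 1.11 * 18.11077 = 20.1030 s

20.1030 s


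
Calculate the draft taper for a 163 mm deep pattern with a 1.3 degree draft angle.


Formula: taper = depth * tan(draft_angle)
tan(1.3 deg) = 0.0226932
taper = 163 mm * 0.0226932 = 3.6990 mm

Final answer: 3.6990 mm


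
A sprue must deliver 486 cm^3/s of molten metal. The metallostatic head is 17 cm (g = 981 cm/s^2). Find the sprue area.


Formula: v = sqrt(2*g*h), A = Q/v
Velocity: v = sqrt(2 * 981 * 17) = sqrt(33354) = 182.6308 cm/s
Sprue area: A = Q / v = 486 / 182.6308 = 2.6611 cm^2


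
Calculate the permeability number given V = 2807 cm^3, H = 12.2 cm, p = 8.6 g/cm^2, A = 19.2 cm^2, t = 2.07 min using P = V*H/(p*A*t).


Formula: Permeability Number P = (V * H) / (p * A * t)
Numerator: V * H = 2807 * 12.2 = 34245.4
Denominator: p * A * t = 8.6 * 19.2 * 2.07 = 341.7984
P = 34245.4 / 341.7984 = 100.1918

Answer: 100.1918


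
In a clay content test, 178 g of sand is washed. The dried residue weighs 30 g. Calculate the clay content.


Formula: Clay% = (W_total - W_washed) / W_total * 100
Clay mass = 178 - 30 = 148 g
Clay% = 148 / 178 * 100 = 83.1461%

Answer: 83.1461%


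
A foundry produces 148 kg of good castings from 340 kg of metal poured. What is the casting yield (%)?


Formula: Casting Yield = (W_good / W_total) * 100
Yield = (148 kg / 340 kg) * 100 = 43.5294%


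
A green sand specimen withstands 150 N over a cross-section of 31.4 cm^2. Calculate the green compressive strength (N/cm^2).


Formula: Compressive Strength = Force / Area
Strength = 150 N / 31.4 cm^2 = 4.7771 N/cm^2

4.7771 N/cm^2


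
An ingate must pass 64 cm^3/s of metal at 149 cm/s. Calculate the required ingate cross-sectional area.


Formula: A_ingate = Q / v  (continuity equation)
A = 64 cm^3/s / 149 cm/s = 0.4295 cm^2

Answer: 0.4295 cm^2


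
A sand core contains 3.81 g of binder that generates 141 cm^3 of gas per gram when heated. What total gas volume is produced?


Formula: V_gas = W_binder * gas_evolution_rate
V = 3.81 g * 141 cm^3/g = 537.2100 cm^3


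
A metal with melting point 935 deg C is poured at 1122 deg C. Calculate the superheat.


Formula: Superheat = T_pour - T_melt
Superheat = 1122 - 935 = 187 deg C

Final answer: 187 deg C


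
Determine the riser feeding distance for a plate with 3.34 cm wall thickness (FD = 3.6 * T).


Formula: FD = 3.6 * T  (riser feeding-distance rule)
FD = 3.6 * 3.34 cm = 12.0240 cm


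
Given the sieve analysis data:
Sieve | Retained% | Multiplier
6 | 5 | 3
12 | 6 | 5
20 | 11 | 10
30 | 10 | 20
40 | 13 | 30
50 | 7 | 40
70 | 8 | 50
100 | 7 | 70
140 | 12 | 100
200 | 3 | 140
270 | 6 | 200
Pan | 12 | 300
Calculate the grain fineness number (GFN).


Formula: GFN = sum(pct * multiplier) / sum(pct)
sum(pct * multiplier) = 8335
sum(pct) = 100
GFN = 8335 / 100 = 83.35


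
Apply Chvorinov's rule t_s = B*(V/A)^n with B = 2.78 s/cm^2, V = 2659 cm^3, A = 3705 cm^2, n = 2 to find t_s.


Formula: t_s = B * (V/A)^n  (Chvorinov's rule, n=2)
Modulus M = V/A = 2659/3705 = 0.717679 cm
M^2 = 0.717679^2 = 0.515063 cm^2
t_s = 2.78 * 0.515063 = 1.4319 s
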